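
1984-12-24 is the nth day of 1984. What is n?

Days in months before December: 31 + 29 + 31 + 30 + 31 + 30 + 31 + 31 + 30 + 31 + 30 = 335.
Plus 24 days into December → day 359.

359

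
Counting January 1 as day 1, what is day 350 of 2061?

December 16, 2061

January has 31 days (350 − 31 = 319 remain).
February has 28 days (319 − 28 = 291 remain).
March has 31 days (291 − 31 = 260 remain).
April has 30 days (260 − 30 = 230 remain).
May has 31 days (230 − 31 = 199 remain).
June has 30 days (199 − 30 = 169 remain).
July has 31 days (169 − 31 = 138 remain).
August has 31 days (138 − 31 = 107 remain).
September has 30 days (107 − 30 = 77 remain).
October has 31 days (77 − 31 = 46 remain).
November has 30 days (46 − 30 = 16 remain).
16 into December → December 16.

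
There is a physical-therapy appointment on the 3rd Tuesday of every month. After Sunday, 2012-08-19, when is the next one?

2012-08-21

August 2012 starts on a Wednesday; its first Tuesday is the 7th, so the 3rd Tuesday is the 21st — 2012-08-21.
2012-08-21 is after 2012-08-19, so that is the next one.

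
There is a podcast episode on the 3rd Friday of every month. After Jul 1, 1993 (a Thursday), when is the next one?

Jul 16, 1993

Jul 1993 starts on a Thursday; its first Friday is the 2nd, so the 3rd Friday is the 16th — Jul 16, 1993.
Jul 16, 1993 is after Jul 1, 1993, so that is the next one.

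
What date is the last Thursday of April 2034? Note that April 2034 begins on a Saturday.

27 April 2034

April 2034 begins on a Saturday, so the first Thursday is April 6 (5 days later).
April 2034 has 30 days. Adding weeks: 6, 13, 20, 27 — the last one ≤ 30 is the 27th.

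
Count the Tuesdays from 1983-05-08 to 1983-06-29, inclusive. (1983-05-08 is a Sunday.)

1983-05-08 is a Sunday; the first Tuesday on or after it is 1983-05-10 (2 days later).
From 1983-05-10 to 1983-06-29: 21 + 29 = 50 days (rest of May, June).
50 ÷ 7 = 7 full weeks with remainder 1, so 7 more Tuesdays after the first → 8.

8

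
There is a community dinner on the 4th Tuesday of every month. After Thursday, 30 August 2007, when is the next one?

25 September 2007

August 2007 starts on a Wednesday; its first Tuesday is the 7th, so the 4th Tuesday is the 28th — 28 August 2007.
That is not after 30 August 2007, so look at September 2007.
September 2007 starts on a Saturday; its first Tuesday is the 4th, so the 4th Tuesday is the 25th — 25 September 2007.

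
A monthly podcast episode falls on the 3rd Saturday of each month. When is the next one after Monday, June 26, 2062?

July 15, 2062

June 2062 starts on a Thursday; its first Saturday is the 3rd, so the 3rd Saturday is the 17th — June 17, 2062.
That is not after June 26, 2062, so look at July 2062.
July 2062 starts on a Saturday; its first Saturday is the 1st, so the 3rd Saturday is the 15th — July 15, 2062.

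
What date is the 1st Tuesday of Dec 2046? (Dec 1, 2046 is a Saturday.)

Dec 2046 begins on a Saturday, so the first Tuesday is Dec 4 (3 days later).

Dec 4, 2046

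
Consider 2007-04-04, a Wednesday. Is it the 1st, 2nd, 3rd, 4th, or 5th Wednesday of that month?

1st

Day 4 falls in week ⌈4/7⌉ of the month.
Days 1–7 hold the 1st Wednesday, 8–14 the 2nd, 15–21 the 3rd, 22–28 the 4th, 29–31 the 5th.
4 is in the range for the 1st.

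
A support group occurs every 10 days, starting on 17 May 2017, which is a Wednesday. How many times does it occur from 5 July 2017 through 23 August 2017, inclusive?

Occurrences land 10·i days after 17 May 2017 for i = 0, 1, 2, …
5 July 2017 is 49 days after the start; 49 ÷ 10 = 4 remainder 9; since the remainder is 9, round up to i = 5. First occurrence in the window: #6 on 6 July 2017 (5×10 = 50 days in).
23 August 2017 is 98 days after the start; 98 ÷ 10 = 9 remainder 8. Last occurrence in the window: #10 on 15 August 2017.
Occurrences #6 through #10: 5 in total.

5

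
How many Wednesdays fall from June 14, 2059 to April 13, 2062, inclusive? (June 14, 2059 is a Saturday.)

June 14, 2059 is a Saturday; the first Wednesday on or after it is June 18, 2059 (4 days later).
From June 18, 2059 to April 13, 2062: 196 + 366 + 365 + 103 = 1030 days (rest of 2059, 2060, 2061, to April 13, 2062 in 2062).
1030 ÷ 7 = 147 full weeks with remainder 1, so 147 more Wednesdays after the first → 148.

148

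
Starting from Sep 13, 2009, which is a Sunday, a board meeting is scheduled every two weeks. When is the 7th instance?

Dec 6, 2009

The 7th occurrence is 6 intervals after the first: 6 × 14 = 84 days after Sep 13, 2009.
Sep has 30 days — 17 days to the end of Sep leaves 67.
Oct has 31 days (36 left).
Nov has 30 days (6 left).
6 days into Dec → Dec 6, 2009.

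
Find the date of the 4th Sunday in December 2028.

24 December 2028

The first Sunday of December 2028 is December 3.
The 4th Sunday is 3 weeks later: 3 + 21 = 24.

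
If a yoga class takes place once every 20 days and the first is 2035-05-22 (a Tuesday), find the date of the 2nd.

2035-06-11

The 2nd occurrence is 1 interval after the first: 1 × 20 = 20 days after 2035-05-22.
May has 31 days — 9 days to the end of May leaves 11.
11 days into June → 2035-06-11.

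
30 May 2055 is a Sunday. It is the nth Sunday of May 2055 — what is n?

5th

Day 30 falls in week ⌈30/7⌉ of the month.
Days 1–7 hold the 1st Sunday, 8–14 the 2nd, 15–21 the 3rd, 22–28 the 4th, 29–31 the 5th.
30 is in the range for the 5th.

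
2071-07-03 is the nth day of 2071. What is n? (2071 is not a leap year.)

184

Days in months before July: 31 + 28 + 31 + 30 + 31 + 30 = 181.
Plus 3 days into July → day 184.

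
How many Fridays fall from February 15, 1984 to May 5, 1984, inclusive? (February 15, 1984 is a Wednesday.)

12

February 15, 1984 is a Wednesday; the first Friday on or after it is February 17, 1984 (2 days later).
From February 17, 1984 to May 5, 1984: 12 + 31 + 30 + 5 = 78 days (rest of February, March, April, May).
78 ÷ 7 = 11 full weeks with remainder 1, so 11 more Fridays after the first → 12.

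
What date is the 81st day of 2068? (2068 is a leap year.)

Mar 21, 2068

Jan has 31 days (81 − 31 = 50 remain).
Feb has 29 days (50 − 29 = 21 remain).
21 into Mar → Mar 21.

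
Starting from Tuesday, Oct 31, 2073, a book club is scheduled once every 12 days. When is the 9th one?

The 9th occurrence is 8 intervals after the first: 8 × 12 = 96 days after Oct 31, 2073.
Oct has 31 days — 0 days to the end of Oct leaves 96.
Nov has 30 days (66 left).
Dec has 31 days (35 left).
Jan has 31 days (4 left).
4 days into Feb → Feb 4, 2074.

Feb 4, 2074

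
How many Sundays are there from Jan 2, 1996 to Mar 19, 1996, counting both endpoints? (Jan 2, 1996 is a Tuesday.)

Jan 2, 1996 is a Tuesday; the first Sunday on or after it is Jan 7, 1996 (5 days later).
From Jan 7, 1996 to Mar 19, 1996: 24 + 29 + 19 = 72 days (rest of Jan, Feb, Mar).
72 ÷ 7 = 10 full weeks with remainder 2, so 10 more Sundays after the first → 11.

11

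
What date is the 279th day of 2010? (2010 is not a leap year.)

6 October 2010

January has 31 days (279 − 31 = 248 remain).
February has 28 days (248 − 28 = 220 remain).
March has 31 days (220 − 31 = 189 remain).
April has 30 days (189 − 30 = 159 remain).
May has 31 days (159 − 31 = 128 remain).
June has 30 days (128 − 30 = 98 remain).
July has 31 days (98 − 31 = 67 remain).
August has 31 days (67 − 31 = 36 remain).
September has 30 days (36 − 30 = 6 remain).
6 into October → October 6.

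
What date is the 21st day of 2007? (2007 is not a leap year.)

2007-01-21

21 into January → January 21.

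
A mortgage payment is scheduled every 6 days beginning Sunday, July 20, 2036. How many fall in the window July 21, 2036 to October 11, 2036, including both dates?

13

Occurrences land 6·i days after July 20, 2036 for i = 0, 1, 2, …
July 21, 2036 is 1 day after the start; 1 ÷ 6 = 0 remainder 1; since the remainder is 1, round up to i = 1. First occurrence in the window: #2 on July 26, 2036 (1×6 = 6 days in).
October 11, 2036 is 83 days after the start; 83 ÷ 6 = 13 remainder 5. Last occurrence in the window: #14 on October 6, 2036.
Occurrences #2 through #14: 13 in total.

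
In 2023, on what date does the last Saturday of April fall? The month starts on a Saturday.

2023-04-29

April 2023 begins on a Saturday, so the first Saturday is April 1.
April 2023 has 30 days. Adding weeks: 1, 8, 15, 22, 29 — the last one ≤ 30 is the 29th.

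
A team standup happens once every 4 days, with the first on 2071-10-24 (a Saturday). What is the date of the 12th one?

2071-12-07

The 12th occurrence is 11 intervals after the first: 11 × 4 = 44 days after 2071-10-24.
October has 31 days — 7 days to the end of October leaves 37.
November has 30 days (7 left).
7 days into December → 2071-12-07.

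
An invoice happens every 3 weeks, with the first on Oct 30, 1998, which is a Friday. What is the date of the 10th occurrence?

May 7, 1999

The 10th occurrence is 9 intervals after the first: 9 × 21 = 189 days after Oct 30, 1998.
Oct has 31 days — 1 day to the end of Oct leaves 188.
Nov has 30 days (158 left).
Dec has 31 days (127 left).
Jan has 31 days (96 left).
Feb has 28 days (68 left).
Mar has 31 days (37 left).
Apr has 30 days (7 left).
7 days into May → May 7, 1999.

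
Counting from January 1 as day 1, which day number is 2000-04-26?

Days in months before April: 31 + 29 + 31 = 91.
Plus 26 days into April → day 117.

117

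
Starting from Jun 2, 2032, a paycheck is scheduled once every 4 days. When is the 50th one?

Dec 15, 2032

The 50th occurrence is 49 intervals after the first: 49 × 4 = 196 days after Jun 2, 2032.
Jun has 30 days — 28 days to the end of Jun leaves 168.
Jul has 31 days (137 left).
Aug has 31 days (106 left).
Sep has 30 days (76 left).
Oct has 31 days (45 left).
Nov has 30 days (15 left).
15 days into Dec → Dec 15, 2032.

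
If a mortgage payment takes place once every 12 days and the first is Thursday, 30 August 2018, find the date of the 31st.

25 August 2019

The 31st occurrence is 30 intervals after the first: 30 × 12 = 360 days after 30 August 2018.
August has 31 days — 1 day to the end of August leaves 359.
September has 30 days (329 left).
October has 31 days (298 left).
November has 30 days (268 left).
December has 31 days (237 left).
January has 31 days (206 left).
February has 28 days (178 left).
March has 31 days (147 left).
April has 30 days (117 left).
May has 31 days (86 left).
June has 30 days (56 left).
July has 31 days (25 left).
25 days into August → 25 August 2019.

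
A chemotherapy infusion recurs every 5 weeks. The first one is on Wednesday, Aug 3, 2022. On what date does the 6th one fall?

The 6th occurrence is 5 intervals after the first: 5 × 35 = 175 days after Aug 3, 2022.
Aug has 31 days — 28 days to the end of Aug leaves 147.
Sep has 30 days (117 left).
Oct has 31 days (86 left).
Nov has 30 days (56 left).
Dec has 31 days (25 left).
25 days into Jan → Jan 25, 2023.

Jan 25, 2023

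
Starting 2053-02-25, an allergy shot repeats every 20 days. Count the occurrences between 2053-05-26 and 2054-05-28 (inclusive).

Occurrences land 20·i days after 2053-02-25 for i = 0, 1, 2, …
2053-05-26 is 90 days after the start; 90 ÷ 20 = 4 remainder 10; since the remainder is 10, round up to i = 5. First occurrence in the window: #6 on 2053-06-05 (5×20 = 100 days in).
2054-05-28 is 457 days after the start; 457 ÷ 20 = 22 remainder 17. Last occurrence in the window: #23 on 2054-05-11.
Occurrences #6 through #23: 18 in total.

18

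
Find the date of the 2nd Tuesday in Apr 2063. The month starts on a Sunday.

Apr 10, 2063

Apr 2063 begins on a Sunday, so the first Tuesday is Apr 3 (2 days later).
The 2nd Tuesday is 1 weeks later: 3 + 7 = 10.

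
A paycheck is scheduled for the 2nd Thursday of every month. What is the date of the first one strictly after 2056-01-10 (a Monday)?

January 2056 starts on a Saturday; its first Thursday is the 6th, so the 2nd Thursday is the 13th — 2056-01-13.
2056-01-13 is after 2056-01-10, so that is the next one.

2056-01-13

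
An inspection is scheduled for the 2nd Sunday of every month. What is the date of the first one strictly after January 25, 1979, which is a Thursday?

January 1979 starts on a Monday; its first Sunday is the 7th, so the 2nd Sunday is the 14th — January 14, 1979.
That is not after January 25, 1979, so look at February 1979.
February 1979 starts on a Thursday; its first Sunday is the 4th, so the 2nd Sunday is the 11th — February 11, 1979.

February 11, 1979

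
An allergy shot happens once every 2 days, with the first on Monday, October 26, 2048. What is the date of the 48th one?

January 28, 2049

The 48th occurrence is 47 intervals after the first: 47 × 2 = 94 days after October 26, 2048.
October has 31 days — 5 days to the end of October leaves 89.
November has 30 days (59 left).
December has 31 days (28 left).
28 days into January → January 28, 2049.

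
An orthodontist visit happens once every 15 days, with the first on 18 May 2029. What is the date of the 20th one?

The 20th occurrence is 19 intervals after the first: 19 × 15 = 285 days after 18 May 2029.
May has 31 days — 13 days to the end of May leaves 272.
June has 30 days (242 left).
July has 31 days (211 left).
August has 31 days (180 left).
September has 30 days (150 left).
October has 31 days (119 left).
November has 30 days (89 left).
December has 31 days (58 left).
January has 31 days (27 left).
27 days into February → 27 February 2030.

27 February 2030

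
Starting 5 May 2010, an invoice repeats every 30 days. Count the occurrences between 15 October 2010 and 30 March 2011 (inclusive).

Occurrences land 30·i days after 5 May 2010 for i = 0, 1, 2, …
15 October 2010 is 163 days after the start; 163 ÷ 30 = 5 remainder 13; since the remainder is 13, round up to i = 6. First occurrence in the window: #7 on 1 November 2010 (6×30 = 180 days in).
30 March 2011 is 329 days after the start; 329 ÷ 30 = 10 remainder 29. Last occurrence in the window: #11 on 1 March 2011.
Occurrences #7 through #11: 5 in total.

5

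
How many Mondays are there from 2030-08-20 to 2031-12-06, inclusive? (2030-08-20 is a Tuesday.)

2030-08-20 is a Tuesday; the first Monday on or after it is 2030-08-26 (6 days later).
From 2030-08-26 to 2031-12-06: 127 + 340 = 467 days (rest of 2030, to 2031-12-06 in 2031).
467 ÷ 7 = 66 full weeks with remainder 5, so 66 more Mondays after the first → 67.

67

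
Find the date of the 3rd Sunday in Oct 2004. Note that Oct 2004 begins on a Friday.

Oct 17, 2004

Oct 2004 begins on a Friday, so the first Sunday is Oct 3 (2 days later).
The 3rd Sunday is 2 weeks later: 3 + 14 = 17.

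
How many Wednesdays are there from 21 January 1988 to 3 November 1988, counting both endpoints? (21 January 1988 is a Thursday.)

41

21 January 1988 is a Thursday; the first Wednesday on or after it is 27 January 1988 (6 days later).
From 27 January 1988 to 3 November 1988: 4 + 29 + 31 + 30 + 31 + 30 + 31 + 31 + 30 + 31 + 3 = 281 days (rest of January, February, March, April, May, June, July, August, September, October, November).
281 ÷ 7 = 40 full weeks with remainder 1, so 40 more Wednesdays after the first → 41.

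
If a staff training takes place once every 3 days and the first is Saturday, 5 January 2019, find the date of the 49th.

The 49th occurrence is 48 intervals after the first: 48 × 3 = 144 days after 5 January 2019.
January has 31 days — 26 days to the end of January leaves 118.
February has 28 days (90 left).
March has 31 days (59 left).
April has 30 days (29 left).
29 days into May → 29 May 2019.

29 May 2019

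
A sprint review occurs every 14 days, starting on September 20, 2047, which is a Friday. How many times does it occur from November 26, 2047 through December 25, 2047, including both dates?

Occurrences land 14·i days after September 20, 2047 for i = 0, 1, 2, …
November 26, 2047 is 67 days after the start; 67 ÷ 14 = 4 remainder 11; since the remainder is 11, round up to i = 5. First occurrence in the window: #6 on November 29, 2047 (5×14 = 70 days in).
December 25, 2047 is 96 days after the start; 96 ÷ 14 = 6 remainder 12. Last occurrence in the window: #7 on December 13, 2047.
Occurrences #6 through #7: 2 in total.

2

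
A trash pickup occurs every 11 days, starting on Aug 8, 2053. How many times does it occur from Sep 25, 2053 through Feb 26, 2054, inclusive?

Occurrences land 11·i days after Aug 8, 2053 for i = 0, 1, 2, …
Sep 25, 2053 is 48 days after the start; 48 ÷ 11 = 4 remainder 4; since the remainder is 4, round up to i = 5. First occurrence in the window: #6 on Oct 2, 2053 (5×11 = 55 days in).
Feb 26, 2054 is 202 days after the start; 202 ÷ 11 = 18 remainder 4. Last occurrence in the window: #19 on Feb 22, 2054.
Occurrences #6 through #19: 14 in total.

14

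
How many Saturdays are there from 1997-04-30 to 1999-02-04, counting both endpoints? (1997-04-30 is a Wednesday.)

92

1997-04-30 is a Wednesday; the first Saturday on or after it is 1997-05-03 (3 days later).
From 1997-05-03 to 1999-02-04: 242 + 365 + 35 = 642 days (rest of 1997, 1998, to 1999-02-04 in 1999).
642 ÷ 7 = 91 full weeks with remainder 5, so 91 more Saturdays after the first → 92.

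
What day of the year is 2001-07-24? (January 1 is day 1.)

Days in months before July: 31 + 28 + 31 + 30 + 31 + 30 = 181.
Plus 24 days into July → day 205.

205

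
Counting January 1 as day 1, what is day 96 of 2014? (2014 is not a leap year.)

April 6, 2014

January has 31 days (96 − 31 = 65 remain).
February has 28 days (65 − 28 = 37 remain).
March has 31 days (37 − 31 = 6 remain).
6 into April → April 6.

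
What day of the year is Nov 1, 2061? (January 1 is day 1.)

Days in months before Nov: 31 + 28 + 31 + 30 + 31 + 30 + 31 + 31 + 30 + 31 = 304.
Plus 1 day into Nov → day 305.

305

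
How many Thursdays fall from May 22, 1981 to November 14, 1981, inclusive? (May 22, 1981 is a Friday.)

May 22, 1981 is a Friday; the first Thursday on or after it is May 28, 1981 (6 days later).
From May 28, 1981 to November 14, 1981: 3 + 30 + 31 + 31 + 30 + 31 + 14 = 170 days (rest of May, June, July, August, September, October, November).
170 ÷ 7 = 24 full weeks with remainder 2, so 24 more Thursdays after the first → 25.

25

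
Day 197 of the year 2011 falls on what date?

January has 31 days (197 − 31 = 166 remain).
February has 28 days (166 − 28 = 138 remain).
March has 31 days (138 − 31 = 107 remain).
April has 30 days (107 − 30 = 77 remain).
May has 31 days (77 − 31 = 46 remain).
June has 30 days (46 − 30 = 16 remain).
16 into July → July 16.

2011-07-16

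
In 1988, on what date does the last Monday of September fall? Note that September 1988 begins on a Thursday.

1988-09-26

September 1988 begins on a Thursday, so the first Monday is September 5 (4 days later).
September 1988 has 30 days. Adding weeks: 5, 12, 19, 26 — the last one ≤ 30 is the 26th.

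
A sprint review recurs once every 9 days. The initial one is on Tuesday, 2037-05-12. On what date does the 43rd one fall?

2038-05-25

The 43rd occurrence is 42 intervals after the first: 42 × 9 = 378 days after 2037-05-12.
May has 31 days — 19 days to the end of May leaves 359.
June has 30 days (329 left).
July has 31 days (298 left).
August has 31 days (267 left).
September has 30 days (237 left).
October has 31 days (206 left).
November has 30 days (176 left).
December has 31 days (145 left).
January has 31 days (114 left).
February has 28 days (86 left).
March has 31 days (55 left).
April has 30 days (25 left).
25 days into May → 2038-05-25.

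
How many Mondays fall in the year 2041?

52

1 January 2041 is a Tuesday; the first Monday on or after it is 7 January 2041 (6 days later).
From 7 January 2041 to 31 December 2041: 24 + 28 + 31 + 30 + 31 + 30 + 31 + 31 + 30 + 31 + 30 + 31 = 358 days (rest of January, February, March, April, May, June, July, August, September, October, November, December).
358 ÷ 7 = 51 full weeks with remainder 1, so 51 more Mondays after the first → 52.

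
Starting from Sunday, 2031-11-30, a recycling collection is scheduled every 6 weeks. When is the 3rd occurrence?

2032-02-22

The 3rd occurrence is 2 intervals after the first: 2 × 42 = 84 days after 2031-11-30.
November has 30 days — 0 days to the end of November leaves 84.
December has 31 days (53 left).
January has 31 days (22 left).
22 days into February → 2032-02-22.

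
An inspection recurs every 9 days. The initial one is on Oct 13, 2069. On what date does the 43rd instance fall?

Oct 26, 2070

The 43rd occurrence is 42 intervals after the first: 42 × 9 = 378 days after Oct 13, 2069.
Oct has 31 days — 18 days to the end of Oct leaves 360.
Nov has 30 days (330 left).
Dec has 31 days (299 left).
Jan has 31 days (268 left).
Feb has 28 days (240 left).
Mar has 31 days (209 left).
Apr has 30 days (179 left).
May has 31 days (148 left).
Jun has 30 days (118 left).
Jul has 31 days (87 left).
Aug has 31 days (56 left).
Sep has 30 days (26 left).
26 days into Oct → Oct 26, 2070.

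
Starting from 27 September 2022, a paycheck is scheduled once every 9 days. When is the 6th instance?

11 November 2022

The 6th occurrence is 5 intervals after the first: 5 × 9 = 45 days after 27 September 2022.
September has 30 days — 3 days to the end of September leaves 42.
October has 31 days (11 left).
11 days into November → 11 November 2022.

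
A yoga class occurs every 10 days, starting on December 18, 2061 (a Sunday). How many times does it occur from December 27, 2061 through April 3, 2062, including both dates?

10

Occurrences land 10·i days after December 18, 2061 for i = 0, 1, 2, …
December 27, 2061 is 9 days after the start; 9 ÷ 10 = 0 remainder 9; since the remainder is 9, round up to i = 1. First occurrence in the window: #2 on December 28, 2061 (1×10 = 10 days in).
April 3, 2062 is 106 days after the start; 106 ÷ 10 = 10 remainder 6. Last occurrence in the window: #11 on March 28, 2062.
Occurrences #2 through #11: 10 in total.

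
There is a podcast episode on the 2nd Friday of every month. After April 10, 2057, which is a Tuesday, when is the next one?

April 13, 2057

April 2057 starts on a Sunday; its first Friday is the 6th, so the 2nd Friday is the 13th — April 13, 2057.
April 13, 2057 is after April 10, 2057, so that is the next one.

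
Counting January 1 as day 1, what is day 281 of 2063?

Jan has 31 days (281 − 31 = 250 remain).
Feb has 28 days (250 − 28 = 222 remain).
Mar has 31 days (222 − 31 = 191 remain).
Apr has 30 days (191 − 30 = 161 remain).
May has 31 days (161 − 31 = 130 remain).
Jun has 30 days (130 − 30 = 100 remain).
Jul has 31 days (100 − 31 = 69 remain).
Aug has 31 days (69 − 31 = 38 remain).
Sep has 30 days (38 − 30 = 8 remain).
8 into Oct → Oct 8.

Oct 8, 2063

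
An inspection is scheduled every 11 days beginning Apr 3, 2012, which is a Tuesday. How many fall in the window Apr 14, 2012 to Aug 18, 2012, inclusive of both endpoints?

Occurrences land 11·i days after Apr 3, 2012 for i = 0, 1, 2, …
Apr 14, 2012 is 11 days after the start; 11 ÷ 11 = 1 remainder 0. First occurrence in the window: #2 on Apr 14, 2012 (1×11 = 11 days in).
Aug 18, 2012 is 137 days after the start; 137 ÷ 11 = 12 remainder 5. Last occurrence in the window: #13 on Aug 13, 2012.
Occurrences #2 through #13: 12 in total.

12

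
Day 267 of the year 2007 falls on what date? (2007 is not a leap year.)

Jan has 31 days (267 − 31 = 236 remain).
Feb has 28 days (236 − 28 = 208 remain).
Mar has 31 days (208 − 31 = 177 remain).
Apr has 30 days (177 − 30 = 147 remain).
May has 31 days (147 − 31 = 116 remain).
Jun has 30 days (116 − 30 = 86 remain).
Jul has 31 days (86 − 31 = 55 remain).
Aug has 31 days (55 − 31 = 24 remain).
24 into Sep → Sep 24.

Sep 24, 2007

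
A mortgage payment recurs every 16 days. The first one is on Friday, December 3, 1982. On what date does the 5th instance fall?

February 5, 1983

The 5th occurrence is 4 intervals after the first: 4 × 16 = 64 days after December 3, 1982.
December has 31 days — 28 days to the end of December leaves 36.
January has 31 days (5 left).
5 days into February → February 5, 1983.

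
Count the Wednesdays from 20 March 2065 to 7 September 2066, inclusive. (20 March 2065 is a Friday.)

20 March 2065 is a Friday; the first Wednesday on or after it is 25 March 2065 (5 days later).
From 25 March 2065 to 7 September 2066: 281 + 250 = 531 days (rest of 2065, to 7 September 2066 in 2066).
531 ÷ 7 = 75 full weeks with remainder 6, so 75 more Wednesdays after the first → 76.

76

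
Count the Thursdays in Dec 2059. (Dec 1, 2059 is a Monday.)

4

Dec 1, 2059 is a Monday; the first Thursday on or after it is Dec 4, 2059 (3 days later).
From Dec 4, 2059 to Dec 31, 2059 is 31 − 4 = 27 days.
27 ÷ 7 = 3 full weeks with remainder 6, so 3 more Thursdays after the first → 4.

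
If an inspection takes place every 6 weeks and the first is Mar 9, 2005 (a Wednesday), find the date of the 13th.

Jul 26, 2006

The 13th occurrence is 12 intervals after the first: 12 × 42 = 504 days after Mar 9, 2005.
Mar has 31 days — 22 days to the end of Mar leaves 482.
From end of Mar to end of 2005 is 275 days (207 left).
Jan has 31 days (176 left).
Feb has 28 days (148 left).
Mar has 31 days (117 left).
Apr has 30 days (87 left).
May has 31 days (56 left).
Jun has 30 days (26 left).
26 days into Jul → Jul 26, 2006.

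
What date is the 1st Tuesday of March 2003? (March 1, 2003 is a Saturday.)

March 2003 begins on a Saturday, so the first Tuesday is March 4 (3 days later).

2003-03-04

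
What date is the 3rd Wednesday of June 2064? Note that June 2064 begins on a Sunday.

June 2064 begins on a Sunday, so the first Wednesday is June 4 (3 days later).
The 3rd Wednesday is 2 weeks later: 4 + 14 = 18.

June 18, 2064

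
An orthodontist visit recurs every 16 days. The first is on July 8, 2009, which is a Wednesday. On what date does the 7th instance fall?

October 12, 2009

The 7th occurrence is 6 intervals after the first: 6 × 16 = 96 days after July 8, 2009.
July has 31 days — 23 days to the end of July leaves 73.
August has 31 days (42 left).
September has 30 days (12 left).
12 days into October → October 12, 2009.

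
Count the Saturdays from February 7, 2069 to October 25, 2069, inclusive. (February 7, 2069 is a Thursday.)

February 7, 2069 is a Thursday; the first Saturday on or after it is February 9, 2069 (2 days later).
From February 9, 2069 to October 25, 2069: 19 + 31 + 30 + 31 + 30 + 31 + 31 + 30 + 25 = 258 days (rest of February, March, April, May, June, July, August, September, October).
258 ÷ 7 = 36 full weeks with remainder 6, so 36 more Saturdays after the first → 37.

37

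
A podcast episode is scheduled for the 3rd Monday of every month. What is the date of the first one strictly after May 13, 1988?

May 16, 1988

May 1988 starts on a Sunday; its first Monday is the 2nd, so the 3rd Monday is the 16th — May 16, 1988.
May 16, 1988 is after May 13, 1988, so that is the next one.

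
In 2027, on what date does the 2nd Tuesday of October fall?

The first Tuesday of October 2027 is October 5.
The 2nd Tuesday is 1 weeks later: 5 + 7 = 12.

2027-10-12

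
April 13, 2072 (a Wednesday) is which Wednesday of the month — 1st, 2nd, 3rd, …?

2nd

Day 13 falls in week ⌈13/7⌉ of the month.
Days 1–7 hold the 1st Wednesday, 8–14 the 2nd, 15–21 the 3rd, 22–28 the 4th, 29–31 the 5th.
13 is in the range for the 2nd.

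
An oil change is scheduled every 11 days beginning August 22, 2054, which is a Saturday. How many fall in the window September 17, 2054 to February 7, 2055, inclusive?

13

Occurrences land 11·i days after August 22, 2054 for i = 0, 1, 2, …
September 17, 2054 is 26 days after the start; 26 ÷ 11 = 2 remainder 4; since the remainder is 4, round up to i = 3. First occurrence in the window: #4 on September 24, 2054 (3×11 = 33 days in).
February 7, 2055 is 169 days after the start; 169 ÷ 11 = 15 remainder 4. Last occurrence in the window: #16 on February 3, 2055.
Occurrences #4 through #16: 13 in total.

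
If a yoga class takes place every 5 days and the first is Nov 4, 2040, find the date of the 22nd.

The 22nd occurrence is 21 intervals after the first: 21 × 5 = 105 days after Nov 4, 2040.
Nov has 30 days — 26 days to the end of Nov leaves 79.
Dec has 31 days (48 left).
Jan has 31 days (17 left).
17 days into Feb → Feb 17, 2041.

Feb 17, 2041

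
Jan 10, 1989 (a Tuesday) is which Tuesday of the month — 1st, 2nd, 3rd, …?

2nd

Day 10 falls in week ⌈10/7⌉ of the month.
Days 1–7 hold the 1st Tuesday, 8–14 the 2nd, 15–21 the 3rd, 22–28 the 4th, 29–31 the 5th.
10 is in the range for the 2nd.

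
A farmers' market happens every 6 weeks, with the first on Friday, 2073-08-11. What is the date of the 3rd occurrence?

2073-11-03

The 3rd occurrence is 2 intervals after the first: 2 × 42 = 84 days after 2073-08-11.
August has 31 days — 20 days to the end of August leaves 64.
September has 30 days (34 left).
October has 31 days (3 left).
3 days into November → 2073-11-03.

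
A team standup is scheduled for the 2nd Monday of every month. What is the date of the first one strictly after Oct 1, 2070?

Oct 2070 starts on a Wednesday; its first Monday is the 6th, so the 2nd Monday is the 13th — Oct 13, 2070.
Oct 13, 2070 is after Oct 1, 2070, so that is the next one.

Oct 13, 2070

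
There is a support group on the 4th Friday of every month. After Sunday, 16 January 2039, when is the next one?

28 January 2039

January 2039 starts on a Saturday; its first Friday is the 7th, so the 4th Friday is the 28th — 28 January 2039.
28 January 2039 is after 16 January 2039, so that is the next one.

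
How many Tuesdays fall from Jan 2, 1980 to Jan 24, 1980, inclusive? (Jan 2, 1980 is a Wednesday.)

3

Jan 2, 1980 is a Wednesday; the first Tuesday on or after it is Jan 8, 1980 (6 days later).
From Jan 8, 1980 to Jan 24, 1980 is 24 − 8 = 16 days.
16 ÷ 7 = 2 full weeks with remainder 2, so 2 more Tuesdays after the first → 3.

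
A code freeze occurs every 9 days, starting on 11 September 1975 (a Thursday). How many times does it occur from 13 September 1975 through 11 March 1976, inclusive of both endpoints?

20

Occurrences land 9·i days after 11 September 1975 for i = 0, 1, 2, …
13 September 1975 is 2 days after the start; 2 ÷ 9 = 0 remainder 2; since the remainder is 2, round up to i = 1. First occurrence in the window: #2 on 20 September 1975 (1×9 = 9 days in).
11 March 1976 is 182 days after the start; 182 ÷ 9 = 20 remainder 2. Last occurrence in the window: #21 on 9 March 1976.
Occurrences #2 through #21: 20 in total.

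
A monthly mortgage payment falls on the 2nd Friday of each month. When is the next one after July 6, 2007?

July 13, 2007

July 2007 starts on a Sunday; its first Friday is the 6th, so the 2nd Friday is the 13th — July 13, 2007.
July 13, 2007 is after July 6, 2007, so that is the next one.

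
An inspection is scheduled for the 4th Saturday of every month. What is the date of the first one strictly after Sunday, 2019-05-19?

May 2019 starts on a Wednesday; its first Saturday is the 4th, so the 4th Saturday is the 25th — 2019-05-25.
2019-05-25 is after 2019-05-19, so that is the next one.

2019-05-25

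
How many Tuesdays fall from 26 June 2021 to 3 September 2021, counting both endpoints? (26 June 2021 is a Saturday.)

10

26 June 2021 is a Saturday; the first Tuesday on or after it is 29 June 2021 (3 days later).
From 29 June 2021 to 3 September 2021: 1 + 31 + 31 + 3 = 66 days (rest of June, July, August, September).
66 ÷ 7 = 9 full weeks with remainder 3, so 9 more Tuesdays after the first → 10.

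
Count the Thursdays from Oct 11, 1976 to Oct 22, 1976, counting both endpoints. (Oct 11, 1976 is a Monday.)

2

Oct 11, 1976 is a Monday; the first Thursday on or after it is Oct 14, 1976 (3 days later).
From Oct 14, 1976 to Oct 22, 1976 is 22 − 14 = 8 days.
8 ÷ 7 = 1 full weeks with remainder 1, so 1 more Thursdays after the first → 2.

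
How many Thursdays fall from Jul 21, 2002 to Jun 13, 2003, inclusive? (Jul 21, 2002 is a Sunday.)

47

Jul 21, 2002 is a Sunday; the first Thursday on or after it is Jul 25, 2002 (4 days later).
From Jul 25, 2002 to Jun 13, 2003: 159 + 164 = 323 days (rest of 2002, to Jun 13, 2003 in 2003).
323 ÷ 7 = 46 full weeks with remainder 1, so 46 more Thursdays after the first → 47.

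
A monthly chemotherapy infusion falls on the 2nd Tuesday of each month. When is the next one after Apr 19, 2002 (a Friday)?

May 14, 2002

Apr 2002 starts on a Monday; its first Tuesday is the 2nd, so the 2nd Tuesday is the 9th — Apr 9, 2002.
That is not after Apr 19, 2002, so look at May 2002.
May 2002 starts on a Wednesday; its first Tuesday is the 7th, so the 2nd Tuesday is the 14th — May 14, 2002.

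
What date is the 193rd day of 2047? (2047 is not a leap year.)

July 12, 2047

January has 31 days (193 − 31 = 162 remain).
February has 28 days (162 − 28 = 134 remain).
March has 31 days (134 − 31 = 103 remain).
April has 30 days (103 − 30 = 73 remain).
May has 31 days (73 − 31 = 42 remain).
June has 30 days (42 − 30 = 12 remain).
12 into July → July 12.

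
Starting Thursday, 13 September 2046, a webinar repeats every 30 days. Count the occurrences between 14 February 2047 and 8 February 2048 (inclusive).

Occurrences land 30·i days after 13 September 2046 for i = 0, 1, 2, …
14 February 2047 is 154 days after the start; 154 ÷ 30 = 5 remainder 4; since the remainder is 4, round up to i = 6. First occurrence in the window: #7 on 12 March 2047 (6×30 = 180 days in).
8 February 2048 is 513 days after the start; 513 ÷ 30 = 17 remainder 3. Last occurrence in the window: #18 on 5 February 2048.
Occurrences #7 through #18: 12 in total.

12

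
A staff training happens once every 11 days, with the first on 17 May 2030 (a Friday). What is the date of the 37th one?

17 June 2031

The 37th occurrence is 36 intervals after the first: 36 × 11 = 396 days after 17 May 2030.
May has 31 days — 14 days to the end of May leaves 382.
June has 30 days (352 left).
July has 31 days (321 left).
August has 31 days (290 left).
September has 30 days (260 left).
October has 31 days (229 left).
November has 30 days (199 left).
December has 31 days (168 left).
January has 31 days (137 left).
February has 28 days (109 left).
March has 31 days (78 left).
April has 30 days (48 left).
May has 31 days (17 left).
17 days into June → 17 June 2031.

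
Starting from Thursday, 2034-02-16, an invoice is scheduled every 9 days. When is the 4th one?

The 4th occurrence is 3 intervals after the first: 3 × 9 = 27 days after 2034-02-16.
February has 28 days — 12 days to the end of February leaves 15.
15 days into March → 2034-03-15.

2034-03-15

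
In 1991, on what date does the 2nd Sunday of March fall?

The first Sunday of March 1991 is March 3.
The 2nd Sunday is 1 weeks later: 3 + 7 = 10.

1991-03-10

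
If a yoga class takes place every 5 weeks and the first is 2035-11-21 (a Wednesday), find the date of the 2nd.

The 2nd occurrence is 1 interval after the first: 1 × 35 = 35 days after 2035-11-21.
November has 30 days — 9 days to the end of November leaves 26.
26 days into December → 2035-12-26.

2035-12-26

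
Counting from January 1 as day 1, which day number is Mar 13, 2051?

Days in months before Mar: 31 + 28 = 59.
Plus 13 days into Mar → day 72.

72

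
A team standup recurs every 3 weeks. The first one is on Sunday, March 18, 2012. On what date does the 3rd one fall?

The 3rd occurrence is 2 intervals after the first: 2 × 21 = 42 days after March 18, 2012.
March has 31 days — 13 days to the end of March leaves 29.
29 days into April → April 29, 2012.

April 29, 2012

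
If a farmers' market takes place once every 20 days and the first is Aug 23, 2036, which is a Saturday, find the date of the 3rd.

Oct 2, 2036

The 3rd occurrence is 2 intervals after the first: 2 × 20 = 40 days after Aug 23, 2036.
Aug has 31 days — 8 days to the end of Aug leaves 32.
Sep has 30 days (2 left).
2 days into Oct → Oct 2, 2036.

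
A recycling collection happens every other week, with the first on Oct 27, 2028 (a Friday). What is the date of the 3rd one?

The 3rd occurrence is 2 intervals after the first: 2 × 14 = 28 days after Oct 27, 2028.
Oct has 31 days — 4 days to the end of Oct leaves 24.
24 days into Nov → Nov 24, 2028.

Nov 24, 2028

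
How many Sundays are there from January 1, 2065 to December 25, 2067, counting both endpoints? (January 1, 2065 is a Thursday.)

January 1, 2065 is a Thursday; the first Sunday on or after it is January 4, 2065 (3 days later).
From January 4, 2065 to December 25, 2067: 361 + 365 + 359 = 1085 days (rest of 2065, 2066, to December 25, 2067 in 2067).
1085 ÷ 7 = 155 full weeks with remainder 0, so 155 more Sundays after the first → 156.

156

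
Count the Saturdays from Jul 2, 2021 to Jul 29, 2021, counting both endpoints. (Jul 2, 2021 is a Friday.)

Jul 2, 2021 is a Friday; the first Saturday on or after it is Jul 3, 2021 (1 day later).
From Jul 3, 2021 to Jul 29, 2021 is 29 − 3 = 26 days.
26 ÷ 7 = 3 full weeks with remainder 5, so 3 more Saturdays after the first → 4.

4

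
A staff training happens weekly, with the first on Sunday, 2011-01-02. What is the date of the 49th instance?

2011-12-04

The 49th occurrence is 48 intervals after the first: 48 × 7 = 336 days after 2011-01-02.
January has 31 days — 29 days to the end of January leaves 307.
February has 28 days (279 left).
March has 31 days (248 left).
April has 30 days (218 left).
May has 31 days (187 left).
June has 30 days (157 left).
July has 31 days (126 left).
August has 31 days (95 left).
September has 30 days (65 left).
October has 31 days (34 left).
November has 30 days (4 left).
4 days into December → 2011-12-04.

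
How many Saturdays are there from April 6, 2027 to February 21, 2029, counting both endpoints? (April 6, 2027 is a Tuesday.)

April 6, 2027 is a Tuesday; the first Saturday on or after it is April 10, 2027 (4 days later).
From April 10, 2027 to February 21, 2029: 265 + 366 + 52 = 683 days (rest of 2027, 2028, to February 21, 2029 in 2029).
683 ÷ 7 = 97 full weeks with remainder 4, so 97 more Saturdays after the first → 98.

98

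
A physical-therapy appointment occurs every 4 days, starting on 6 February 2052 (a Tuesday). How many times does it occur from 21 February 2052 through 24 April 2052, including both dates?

16

Occurrences land 4·i days after 6 February 2052 for i = 0, 1, 2, …
21 February 2052 is 15 days after the start; 15 ÷ 4 = 3 remainder 3; since the remainder is 3, round up to i = 4. First occurrence in the window: #5 on 22 February 2052 (4×4 = 16 days in).
24 April 2052 is 78 days after the start; 78 ÷ 4 = 19 remainder 2. Last occurrence in the window: #20 on 22 April 2052.
Occurrences #5 through #20: 16 in total.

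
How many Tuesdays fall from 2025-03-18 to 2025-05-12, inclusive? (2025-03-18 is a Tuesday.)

2025-03-18 is a Tuesday; the first Tuesday on or after it is 2025-03-18.
From 2025-03-18 to 2025-05-12: 13 + 30 + 12 = 55 days (rest of March, April, May).
55 ÷ 7 = 7 full weeks with remainder 6, so 7 more Tuesdays after the first → 8.

8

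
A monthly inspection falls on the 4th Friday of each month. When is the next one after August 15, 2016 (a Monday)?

August 26, 2016

August 2016 starts on a Monday; its first Friday is the 5th, so the 4th Friday is the 26th — August 26, 2016.
August 26, 2016 is after August 15, 2016, so that is the next one.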